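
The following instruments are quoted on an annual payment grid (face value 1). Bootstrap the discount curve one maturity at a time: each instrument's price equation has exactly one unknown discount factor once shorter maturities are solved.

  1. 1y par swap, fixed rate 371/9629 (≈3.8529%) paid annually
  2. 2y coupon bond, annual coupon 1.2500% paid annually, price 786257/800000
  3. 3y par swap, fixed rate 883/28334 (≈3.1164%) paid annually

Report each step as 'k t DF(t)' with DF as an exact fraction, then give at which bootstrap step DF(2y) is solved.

1 1 9629/10000
2 2 2397/2500
3 3 9117/10000
DF(2y) is solved at step 2

step 1 [1y] swap r/1=371/9629: DF=(1 − 371/9629·(0))/(1+371/9629) = 9629/10000 ≈ 0.962900
step 2 [2y] bond c/1=1/80: DF=(786257/800000 − 1/80·(0.962900))/(1+1/80) = 2397/2500 ≈ 0.958800
step 3 [3y] swap r/1=883/28334: DF=(1 − 883/28334·(0.962900+0.958800))/(1+883/28334) = 9117/10000 ≈ 0.911700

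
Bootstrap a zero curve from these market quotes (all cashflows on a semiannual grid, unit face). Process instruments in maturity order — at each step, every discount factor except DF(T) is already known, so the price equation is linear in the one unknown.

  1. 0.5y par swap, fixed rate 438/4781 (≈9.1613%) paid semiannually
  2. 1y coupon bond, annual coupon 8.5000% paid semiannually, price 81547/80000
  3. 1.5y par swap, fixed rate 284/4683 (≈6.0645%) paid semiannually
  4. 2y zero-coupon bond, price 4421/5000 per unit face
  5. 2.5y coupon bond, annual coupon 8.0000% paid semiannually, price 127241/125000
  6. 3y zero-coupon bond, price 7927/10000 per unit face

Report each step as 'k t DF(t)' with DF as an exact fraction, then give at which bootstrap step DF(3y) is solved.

step 1 [0.5y] swap r/2=219/4781: DF=(1 − 219/4781·(0))/(1+219/4781) = 4781/5000 ≈ 0.956200
step 2 [1y] bond c/2=17/400: DF=(81547/80000 − 17/400·(0.956200))/(1+17/400) = 2347/2500 ≈ 0.938800
step 3 [1.5y] swap r/2=142/4683: DF=(1 − 142/4683·(0.956200+0.938800))/(1+142/4683) = 2287/2500 ≈ 0.914800
step 4 [2y] zero: DF = P = 4421/5000 ≈ 0.884200
step 5 [2.5y] bond c/2=1/25: DF=(127241/125000 − 1/25·(0.956200+0.938800+0.914800+0.884200))/(1+1/25) = 8367/10000 ≈ 0.836700
step 6 [3y] zero: DF = P = 7927/10000 ≈ 0.792700

1 1/2 4781/5000
2 1 2347/2500
3 3/2 2287/2500
4 2 4421/5000
5 5/2 8367/10000
6 3 7927/10000
DF(3y) is solved at step 6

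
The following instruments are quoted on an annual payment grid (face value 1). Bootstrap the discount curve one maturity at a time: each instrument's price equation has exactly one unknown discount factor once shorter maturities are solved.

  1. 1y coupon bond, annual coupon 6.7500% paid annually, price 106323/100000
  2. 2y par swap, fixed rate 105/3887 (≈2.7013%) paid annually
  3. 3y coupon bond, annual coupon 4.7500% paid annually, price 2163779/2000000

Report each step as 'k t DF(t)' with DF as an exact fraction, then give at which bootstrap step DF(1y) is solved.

step 1 [1y] bond c/1=27/400: DF=(106323/100000 − 27/400·(0))/(1+27/400) = 249/250 ≈ 0.996000
step 2 [2y] swap r/1=105/3887: DF=(1 − 105/3887·(0.996000))/(1+105/3887) = 379/400 ≈ 0.947500
step 3 [3y] bond c/1=19/400: DF=(2163779/2000000 − 19/400·(0.996000+0.947500))/(1+19/400) = 9447/10000 ≈ 0.944700

1 1 249/250
2 2 379/400
3 3 9447/10000
DF(1y) is solved at step 1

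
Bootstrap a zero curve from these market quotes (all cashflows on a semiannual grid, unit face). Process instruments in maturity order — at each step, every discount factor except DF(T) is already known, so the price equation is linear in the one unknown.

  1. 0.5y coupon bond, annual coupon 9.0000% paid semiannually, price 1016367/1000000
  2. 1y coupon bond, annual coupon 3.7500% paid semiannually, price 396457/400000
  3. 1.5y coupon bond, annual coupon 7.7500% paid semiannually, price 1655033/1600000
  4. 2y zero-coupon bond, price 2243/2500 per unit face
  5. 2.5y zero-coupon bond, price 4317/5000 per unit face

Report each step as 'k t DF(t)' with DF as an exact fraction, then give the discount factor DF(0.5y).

step 1 [0.5y] bond c/2=9/200: DF=(1016367/1000000 − 9/200·(0))/(1+9/200) = 4863/5000 ≈ 0.972600
step 2 [1y] bond c/2=3/160: DF=(396457/400000 − 3/160·(0.972600))/(1+3/160) = 191/200 ≈ 0.955000
step 3 [1.5y] bond c/2=31/800: DF=(1655033/1600000 − 31/800·(0.972600+0.955000))/(1+31/800) = 9239/10000 ≈ 0.923900
step 4 [2y] zero: DF = P = 2243/2500 ≈ 0.897200
step 5 [2.5y] zero: DF = P = 4317/5000 ≈ 0.863400

1 1/2 4863/5000
2 1 191/200
3 3/2 9239/10000
4 2 2243/2500
5 5/2 4317/5000
DF(0.5y) = 4863/5000 ≈ 0.972600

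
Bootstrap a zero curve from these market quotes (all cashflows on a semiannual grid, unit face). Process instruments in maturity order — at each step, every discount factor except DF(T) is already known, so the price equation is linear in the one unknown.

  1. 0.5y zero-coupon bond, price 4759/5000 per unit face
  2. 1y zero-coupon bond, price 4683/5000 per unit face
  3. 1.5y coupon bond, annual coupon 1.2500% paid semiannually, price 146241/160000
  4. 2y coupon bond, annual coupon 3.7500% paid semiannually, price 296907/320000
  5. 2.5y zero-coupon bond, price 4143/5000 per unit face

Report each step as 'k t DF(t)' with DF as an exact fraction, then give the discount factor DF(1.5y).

step 1 [0.5y] zero: DF = P = 4759/5000 ≈ 0.951800
step 2 [1y] zero: DF = P = 4683/5000 ≈ 0.936600
step 3 [1.5y] bond c/2=1/160: DF=(146241/160000 − 1/160·(0.951800+0.936600))/(1+1/160) = 4483/5000 ≈ 0.896600
step 4 [2y] bond c/2=3/160: DF=(296907/320000 − 3/160·(0.951800+0.936600+0.896600))/(1+3/160) = 1719/2000 ≈ 0.859500
step 5 [2.5y] zero: DF = P = 4143/5000 ≈ 0.828600

1 1/2 4759/5000
2 1 4683/5000
3 3/2 4483/5000
4 2 1719/2000
5 5/2 4143/5000
DF(1.5y) = 4483/5000 ≈ 0.896600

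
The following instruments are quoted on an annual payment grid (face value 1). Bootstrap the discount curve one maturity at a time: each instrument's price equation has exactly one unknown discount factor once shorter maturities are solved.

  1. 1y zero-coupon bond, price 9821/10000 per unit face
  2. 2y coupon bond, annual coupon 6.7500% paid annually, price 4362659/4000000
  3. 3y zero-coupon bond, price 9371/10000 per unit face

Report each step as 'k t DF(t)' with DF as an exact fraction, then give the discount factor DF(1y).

step 1 [1y] zero: DF = P = 9821/10000 ≈ 0.982100
step 2 [2y] bond c/1=27/400: DF=(4362659/4000000 − 27/400·(0.982100))/(1+27/400) = 2399/2500 ≈ 0.959600
step 3 [3y] zero: DF = P = 9371/10000 ≈ 0.937100

1 1 9821/10000
2 2 2399/2500
3 3 9371/10000
DF(1y) = 9821/10000 ≈ 0.982100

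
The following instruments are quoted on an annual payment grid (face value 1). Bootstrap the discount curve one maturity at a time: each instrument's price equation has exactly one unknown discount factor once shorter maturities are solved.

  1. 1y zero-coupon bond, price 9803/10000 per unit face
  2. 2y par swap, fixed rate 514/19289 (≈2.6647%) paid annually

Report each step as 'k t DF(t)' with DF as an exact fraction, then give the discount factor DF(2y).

1 1 9803/10000
2 2 4743/5000
DF(2y) = 4743/5000 ≈ 0.948600

step 1 [1y] zero: DF = P = 9803/10000 ≈ 0.980300
step 2 [2y] swap r/1=514/19289: DF=(1 − 514/19289·(0.980300))/(1+514/19289) = 4743/5000 ≈ 0.948600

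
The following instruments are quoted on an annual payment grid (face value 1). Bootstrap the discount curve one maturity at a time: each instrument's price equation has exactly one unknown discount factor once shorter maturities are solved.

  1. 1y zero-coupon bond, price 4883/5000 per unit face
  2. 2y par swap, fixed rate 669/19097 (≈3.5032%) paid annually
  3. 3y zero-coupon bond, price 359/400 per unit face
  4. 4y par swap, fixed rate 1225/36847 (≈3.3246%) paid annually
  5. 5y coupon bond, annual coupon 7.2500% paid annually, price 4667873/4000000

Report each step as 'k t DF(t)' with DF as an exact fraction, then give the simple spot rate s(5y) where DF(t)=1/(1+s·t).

1 1 4883/5000
2 2 9331/10000
3 3 359/400
4 4 351/400
5 5 839/1000
s(5y) = (1/(839/1000) − 1)/(5) = 161/4195 ≈ 3.8379%

step 1 [1y] zero: DF = P = 4883/5000 ≈ 0.976600
step 2 [2y] swap r/1=669/19097: DF=(1 − 669/19097·(0.976600))/(1+669/19097) = 9331/10000 ≈ 0.933100
step 3 [3y] zero: DF = P = 359/400 ≈ 0.897500
step 4 [4y] swap r/1=1225/36847: DF=(1 − 1225/36847·(0.976600+0.933100+0.897500))/(1+1225/36847) = 351/400 ≈ 0.877500
step 5 [5y] bond c/1=29/400: DF=(4667873/4000000 − 29/400·(0.976600+0.933100+0.897500+0.877500))/(1+29/400) = 839/1000 ≈ 0.839000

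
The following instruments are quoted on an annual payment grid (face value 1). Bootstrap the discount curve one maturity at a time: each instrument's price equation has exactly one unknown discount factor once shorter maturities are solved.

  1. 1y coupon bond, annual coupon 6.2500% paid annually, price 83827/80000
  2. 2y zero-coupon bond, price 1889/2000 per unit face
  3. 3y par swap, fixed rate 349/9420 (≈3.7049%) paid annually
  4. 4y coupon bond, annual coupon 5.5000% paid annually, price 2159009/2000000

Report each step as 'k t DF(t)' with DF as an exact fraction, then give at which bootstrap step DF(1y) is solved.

step 1 [1y] bond c/1=1/16: DF=(83827/80000 − 1/16·(0))/(1+1/16) = 4931/5000 ≈ 0.986200
step 2 [2y] zero: DF = P = 1889/2000 ≈ 0.944500
step 3 [3y] swap r/1=349/9420: DF=(1 − 349/9420·(0.986200+0.944500))/(1+349/9420) = 8953/10000 ≈ 0.895300
step 4 [4y] bond c/1=11/200: DF=(2159009/2000000 − 11/200·(0.986200+0.944500+0.895300))/(1+11/200) = 8759/10000 ≈ 0.875900

1 1 4931/5000
2 2 1889/2000
3 3 8953/10000
4 4 8759/10000
DF(1y) is solved at step 1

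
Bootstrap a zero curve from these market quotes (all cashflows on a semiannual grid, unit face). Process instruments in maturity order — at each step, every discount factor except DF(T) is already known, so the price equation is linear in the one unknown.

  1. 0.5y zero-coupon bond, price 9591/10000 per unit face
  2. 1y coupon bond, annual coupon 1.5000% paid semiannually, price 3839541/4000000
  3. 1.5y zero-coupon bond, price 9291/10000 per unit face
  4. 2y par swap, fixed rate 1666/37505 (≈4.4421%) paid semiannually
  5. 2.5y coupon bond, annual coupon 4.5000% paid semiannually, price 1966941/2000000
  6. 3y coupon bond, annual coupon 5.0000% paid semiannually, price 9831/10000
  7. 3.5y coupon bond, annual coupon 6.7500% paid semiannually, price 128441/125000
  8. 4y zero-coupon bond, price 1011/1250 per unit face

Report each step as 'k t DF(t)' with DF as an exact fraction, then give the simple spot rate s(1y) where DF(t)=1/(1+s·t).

step 1 [0.5y] zero: DF = P = 9591/10000 ≈ 0.959100
step 2 [1y] bond c/2=3/400: DF=(3839541/4000000 − 3/400·(0.959100))/(1+3/400) = 591/625 ≈ 0.945600
step 3 [1.5y] zero: DF = P = 9291/10000 ≈ 0.929100
step 4 [2y] swap r/2=833/37505: DF=(1 − 833/37505·(0.959100+0.945600+0.929100))/(1+833/37505) = 9167/10000 ≈ 0.916700
step 5 [2.5y] bond c/2=9/400: DF=(1966941/2000000 − 9/400·(0.959100+0.945600+0.929100+0.916700))/(1+9/400) = 8793/10000 ≈ 0.879300
step 6 [3y] bond c/2=1/40: DF=(9831/10000 − 1/40·(0.959100+0.945600+0.929100+0.916700+0.879300))/(1+1/40) = 4231/5000 ≈ 0.846200
step 7 [3.5y] bond c/2=27/800: DF=(128441/125000 − 27/800·(0.959100+0.945600+0.929100+0.916700+0.879300+0.846200))/(1+27/800) = 1019/1250 ≈ 0.815200
step 8 [4y] zero: DF = P = 1011/1250 ≈ 0.808800

1 1/2 9591/10000
2 1 591/625
3 3/2 9291/10000
4 2 9167/10000
5 5/2 8793/10000
6 3 4231/5000
7 7/2 1019/1250
8 4 1011/1250
s(1y) = (1/(591/625) − 1)/(1) = 34/591 ≈ 5.7530%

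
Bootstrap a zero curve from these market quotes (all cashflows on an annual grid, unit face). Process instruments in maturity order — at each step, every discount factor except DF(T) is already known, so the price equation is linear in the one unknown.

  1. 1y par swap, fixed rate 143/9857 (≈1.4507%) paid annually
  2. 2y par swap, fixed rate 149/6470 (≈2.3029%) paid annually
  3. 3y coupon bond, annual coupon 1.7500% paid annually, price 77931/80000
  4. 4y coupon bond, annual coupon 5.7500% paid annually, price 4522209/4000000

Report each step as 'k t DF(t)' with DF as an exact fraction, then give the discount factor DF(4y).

1 1 9857/10000
2 2 9553/10000
3 3 231/250
4 4 9133/10000
DF(4y) = 9133/10000 ≈ 0.913300

step 1 [1y] swap r/1=143/9857: DF=(1 − 143/9857·(0))/(1+143/9857) = 9857/10000 ≈ 0.985700
step 2 [2y] swap r/1=149/6470: DF=(1 − 149/6470·(0.985700))/(1+149/6470) = 9553/10000 ≈ 0.955300
step 3 [3y] bond c/1=7/400: DF=(77931/80000 − 7/400·(0.985700+0.955300))/(1+7/400) = 231/250 ≈ 0.924000
step 4 [4y] bond c/1=23/400: DF=(4522209/4000000 − 23/400·(0.985700+0.955300+0.924000))/(1+23/400) = 9133/10000 ≈ 0.913300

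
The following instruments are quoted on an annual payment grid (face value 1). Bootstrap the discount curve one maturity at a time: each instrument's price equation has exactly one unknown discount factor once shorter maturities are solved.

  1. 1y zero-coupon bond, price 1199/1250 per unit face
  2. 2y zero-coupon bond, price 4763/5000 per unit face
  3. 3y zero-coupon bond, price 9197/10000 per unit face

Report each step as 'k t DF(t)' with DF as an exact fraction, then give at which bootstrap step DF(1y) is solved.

1 1 1199/1250
2 2 4763/5000
3 3 9197/10000
DF(1y) is solved at step 1

step 1 [1y] zero: DF = P = 1199/1250 ≈ 0.959200
step 2 [2y] zero: DF = P = 4763/5000 ≈ 0.952600
step 3 [3y] zero: DF = P = 9197/10000 ≈ 0.919700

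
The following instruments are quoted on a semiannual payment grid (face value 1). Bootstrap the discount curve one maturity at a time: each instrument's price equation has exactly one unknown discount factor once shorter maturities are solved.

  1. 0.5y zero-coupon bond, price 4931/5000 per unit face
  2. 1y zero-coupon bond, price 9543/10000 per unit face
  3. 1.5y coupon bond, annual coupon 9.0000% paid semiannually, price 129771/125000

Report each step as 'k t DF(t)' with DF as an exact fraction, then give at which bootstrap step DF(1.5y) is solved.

1 1/2 4931/5000
2 1 9543/10000
3 3/2 9099/10000
DF(1.5y) is solved at step 3

step 1 [0.5y] zero: DF = P = 4931/5000 ≈ 0.986200
step 2 [1y] zero: DF = P = 9543/10000 ≈ 0.954300
step 3 [1.5y] bond c/2=9/200: DF=(129771/125000 − 9/200·(0.986200+0.954300))/(1+9/200) = 9099/10000 ≈ 0.909900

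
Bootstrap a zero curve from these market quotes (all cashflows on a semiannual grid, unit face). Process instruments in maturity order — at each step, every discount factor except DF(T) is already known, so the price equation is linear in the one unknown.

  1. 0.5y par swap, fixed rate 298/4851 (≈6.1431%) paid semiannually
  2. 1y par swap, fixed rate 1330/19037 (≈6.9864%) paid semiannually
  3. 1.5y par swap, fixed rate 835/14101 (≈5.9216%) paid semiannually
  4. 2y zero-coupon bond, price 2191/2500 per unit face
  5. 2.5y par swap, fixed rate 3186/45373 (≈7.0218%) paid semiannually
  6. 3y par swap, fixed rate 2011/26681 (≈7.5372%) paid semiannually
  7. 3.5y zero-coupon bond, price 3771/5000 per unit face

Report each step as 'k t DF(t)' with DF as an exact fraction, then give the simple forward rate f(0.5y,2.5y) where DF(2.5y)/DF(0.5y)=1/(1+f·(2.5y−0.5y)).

1 1/2 4851/5000
2 1 1867/2000
3 3/2 1833/2000
4 2 2191/2500
5 5/2 8407/10000
6 3 7989/10000
7 7/2 3771/5000
f(0.5y,2.5y) = ((4851/5000)/(8407/10000) − 1)/(2) = 185/2402 ≈ 7.7019%

step 1 [0.5y] swap r/2=149/4851: DF=(1 − 149/4851·(0))/(1+149/4851) = 4851/5000 ≈ 0.970200
step 2 [1y] swap r/2=665/19037: DF=(1 − 665/19037·(0.970200))/(1+665/19037) = 1867/2000 ≈ 0.933500
step 3 [1.5y] swap r/2=835/28202: DF=(1 − 835/28202·(0.970200+0.933500))/(1+835/28202) = 1833/2000 ≈ 0.916500
step 4 [2y] zero: DF = P = 2191/2500 ≈ 0.876400
step 5 [2.5y] swap r/2=1593/45373: DF=(1 − 1593/45373·(0.970200+0.933500+0.916500+0.876400))/(1+1593/45373) = 8407/10000 ≈ 0.840700
step 6 [3y] swap r/2=2011/53362: DF=(1 − 2011/53362·(0.970200+0.933500+0.916500+0.876400+0.840700))/(1+2011/53362) = 7989/10000 ≈ 0.798900
step 7 [3.5y] zero: DF = P = 3771/5000 ≈ 0.754200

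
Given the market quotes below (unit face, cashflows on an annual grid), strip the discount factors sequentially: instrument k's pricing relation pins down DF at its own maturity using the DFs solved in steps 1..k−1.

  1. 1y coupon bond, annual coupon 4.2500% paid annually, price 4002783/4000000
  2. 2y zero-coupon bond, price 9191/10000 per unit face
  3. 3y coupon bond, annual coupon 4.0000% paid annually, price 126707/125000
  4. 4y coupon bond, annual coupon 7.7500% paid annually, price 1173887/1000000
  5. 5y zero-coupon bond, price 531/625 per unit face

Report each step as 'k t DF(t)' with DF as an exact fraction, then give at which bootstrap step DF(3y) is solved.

step 1 [1y] bond c/1=17/400: DF=(4002783/4000000 − 17/400·(0))/(1+17/400) = 9599/10000 ≈ 0.959900
step 2 [2y] zero: DF = P = 9191/10000 ≈ 0.919100
step 3 [3y] bond c/1=1/25: DF=(126707/125000 − 1/25·(0.959900+0.919100))/(1+1/25) = 564/625 ≈ 0.902400
step 4 [4y] bond c/1=31/400: DF=(1173887/1000000 − 31/400·(0.959900+0.919100+0.902400))/(1+31/400) = 4447/5000 ≈ 0.889400
step 5 [5y] zero: DF = P = 531/625 ≈ 0.849600

1 1 9599/10000
2 2 9191/10000
3 3 564/625
4 4 4447/5000
5 5 531/625
DF(3y) is solved at step 3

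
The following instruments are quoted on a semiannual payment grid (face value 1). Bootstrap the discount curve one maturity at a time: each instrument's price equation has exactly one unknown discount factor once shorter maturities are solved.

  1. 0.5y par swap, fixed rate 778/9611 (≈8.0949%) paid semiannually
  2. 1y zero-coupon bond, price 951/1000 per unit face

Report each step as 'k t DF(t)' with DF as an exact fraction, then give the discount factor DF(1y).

1 1/2 9611/10000
2 1 951/1000
DF(1y) = 951/1000 ≈ 0.951000

step 1 [0.5y] swap r/2=389/9611: DF=(1 − 389/9611·(0))/(1+389/9611) = 9611/10000 ≈ 0.961100
step 2 [1y] zero: DF = P = 951/1000 ≈ 0.951000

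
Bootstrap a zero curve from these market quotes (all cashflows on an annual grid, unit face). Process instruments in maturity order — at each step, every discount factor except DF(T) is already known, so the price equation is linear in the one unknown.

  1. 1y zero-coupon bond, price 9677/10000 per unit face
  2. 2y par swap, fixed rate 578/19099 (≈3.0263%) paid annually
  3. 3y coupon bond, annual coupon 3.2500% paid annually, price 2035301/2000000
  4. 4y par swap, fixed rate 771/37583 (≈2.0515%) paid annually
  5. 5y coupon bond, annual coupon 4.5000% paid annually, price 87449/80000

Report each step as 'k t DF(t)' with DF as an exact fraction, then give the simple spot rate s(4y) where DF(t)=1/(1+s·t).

step 1 [1y] zero: DF = P = 9677/10000 ≈ 0.967700
step 2 [2y] swap r/1=578/19099: DF=(1 − 578/19099·(0.967700))/(1+578/19099) = 4711/5000 ≈ 0.942200
step 3 [3y] bond c/1=13/400: DF=(2035301/2000000 − 13/400·(0.967700+0.942200))/(1+13/400) = 1851/2000 ≈ 0.925500
step 4 [4y] swap r/1=771/37583: DF=(1 − 771/37583·(0.967700+0.942200+0.925500))/(1+771/37583) = 9229/10000 ≈ 0.922900
step 5 [5y] bond c/1=9/200: DF=(87449/80000 − 9/200·(0.967700+0.942200+0.925500+0.922900))/(1+9/200) = 4421/5000 ≈ 0.884200

1 1 9677/10000
2 2 4711/5000
3 3 1851/2000
4 4 9229/10000
5 5 4421/5000
s(4y) = (1/(9229/10000) − 1)/(4) = 771/36916 ≈ 2.0885%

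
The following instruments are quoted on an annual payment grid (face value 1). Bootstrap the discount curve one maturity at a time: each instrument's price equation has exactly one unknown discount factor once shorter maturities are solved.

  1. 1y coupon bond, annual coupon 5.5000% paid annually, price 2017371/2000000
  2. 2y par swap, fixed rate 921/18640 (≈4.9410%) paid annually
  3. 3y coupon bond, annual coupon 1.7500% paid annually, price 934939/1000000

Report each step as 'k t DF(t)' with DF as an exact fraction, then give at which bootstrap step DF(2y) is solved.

step 1 [1y] bond c/1=11/200: DF=(2017371/2000000 − 11/200·(0))/(1+11/200) = 9561/10000 ≈ 0.956100
step 2 [2y] swap r/1=921/18640: DF=(1 − 921/18640·(0.956100))/(1+921/18640) = 9079/10000 ≈ 0.907900
step 3 [3y] bond c/1=7/400: DF=(934939/1000000 − 7/400·(0.956100+0.907900))/(1+7/400) = 2217/2500 ≈ 0.886800

1 1 9561/10000
2 2 9079/10000
3 3 2217/2500
DF(2y) is solved at step 2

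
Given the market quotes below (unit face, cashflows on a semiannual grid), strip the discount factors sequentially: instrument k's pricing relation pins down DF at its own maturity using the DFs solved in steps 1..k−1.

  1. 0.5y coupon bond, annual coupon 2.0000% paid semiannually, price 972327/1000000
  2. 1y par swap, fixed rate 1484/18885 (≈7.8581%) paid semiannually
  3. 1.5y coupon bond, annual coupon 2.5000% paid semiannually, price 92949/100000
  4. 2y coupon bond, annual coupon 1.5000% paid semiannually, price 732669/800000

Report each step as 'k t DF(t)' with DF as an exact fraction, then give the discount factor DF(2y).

1 1/2 9627/10000
2 1 4629/5000
3 3/2 8947/10000
4 2 8883/10000
DF(2y) = 8883/10000 ≈ 0.888300

step 1 [0.5y] bond c/2=1/100: DF=(972327/1000000 − 1/100·(0))/(1+1/100) = 9627/10000 ≈ 0.962700
step 2 [1y] swap r/2=742/18885: DF=(1 − 742/18885·(0.962700))/(1+742/18885) = 4629/5000 ≈ 0.925800
step 3 [1.5y] bond c/2=1/80: DF=(92949/100000 − 1/80·(0.962700+0.925800))/(1+1/80) = 8947/10000 ≈ 0.894700
step 4 [2y] bond c/2=3/400: DF=(732669/800000 − 3/400·(0.962700+0.925800+0.894700))/(1+3/400) = 8883/10000 ≈ 0.888300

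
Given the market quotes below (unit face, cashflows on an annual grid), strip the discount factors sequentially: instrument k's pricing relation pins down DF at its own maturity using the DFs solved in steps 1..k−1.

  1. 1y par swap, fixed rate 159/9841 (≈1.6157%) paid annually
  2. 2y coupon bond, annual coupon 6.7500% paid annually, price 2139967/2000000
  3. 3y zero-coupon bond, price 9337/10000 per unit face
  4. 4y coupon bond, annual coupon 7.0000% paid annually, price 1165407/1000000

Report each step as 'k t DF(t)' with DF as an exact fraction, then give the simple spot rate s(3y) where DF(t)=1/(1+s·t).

step 1 [1y] swap r/1=159/9841: DF=(1 − 159/9841·(0))/(1+159/9841) = 9841/10000 ≈ 0.984100
step 2 [2y] bond c/1=27/400: DF=(2139967/2000000 − 27/400·(0.984100))/(1+27/400) = 9401/10000 ≈ 0.940100
step 3 [3y] zero: DF = P = 9337/10000 ≈ 0.933700
step 4 [4y] bond c/1=7/100: DF=(1165407/1000000 − 7/100·(0.984100+0.940100+0.933700))/(1+7/100) = 4511/5000 ≈ 0.902200

1 1 9841/10000
2 2 9401/10000
3 3 9337/10000
4 4 4511/5000
s(3y) = (1/(9337/10000) − 1)/(3) = 221/9337 ≈ 2.3669%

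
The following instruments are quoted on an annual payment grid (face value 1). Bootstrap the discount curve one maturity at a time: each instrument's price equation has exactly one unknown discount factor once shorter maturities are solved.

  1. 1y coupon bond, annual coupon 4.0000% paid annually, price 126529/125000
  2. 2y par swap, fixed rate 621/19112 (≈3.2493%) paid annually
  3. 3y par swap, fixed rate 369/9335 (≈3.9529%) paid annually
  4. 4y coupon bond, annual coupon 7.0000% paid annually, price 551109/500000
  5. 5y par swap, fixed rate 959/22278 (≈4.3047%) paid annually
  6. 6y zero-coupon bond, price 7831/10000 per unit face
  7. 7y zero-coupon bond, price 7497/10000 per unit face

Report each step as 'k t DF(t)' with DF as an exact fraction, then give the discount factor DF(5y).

step 1 [1y] bond c/1=1/25: DF=(126529/125000 − 1/25·(0))/(1+1/25) = 9733/10000 ≈ 0.973300
step 2 [2y] swap r/1=621/19112: DF=(1 − 621/19112·(0.973300))/(1+621/19112) = 9379/10000 ≈ 0.937900
step 3 [3y] swap r/1=369/9335: DF=(1 − 369/9335·(0.973300+0.937900))/(1+369/9335) = 8893/10000 ≈ 0.889300
step 4 [4y] bond c/1=7/100: DF=(551109/500000 − 7/100·(0.973300+0.937900+0.889300))/(1+7/100) = 8469/10000 ≈ 0.846900
step 5 [5y] swap r/1=959/22278: DF=(1 − 959/22278·(0.973300+0.937900+0.889300+0.846900))/(1+959/22278) = 4041/5000 ≈ 0.808200
step 6 [6y] zero: DF = P = 7831/10000 ≈ 0.783100
step 7 [7y] zero: DF = P = 7497/10000 ≈ 0.749700

1 1 9733/10000
2 2 9379/10000
3 3 8893/10000
4 4 8469/10000
5 5 4041/5000
6 6 7831/10000
7 7 7497/10000
DF(5y) = 4041/5000 ≈ 0.808200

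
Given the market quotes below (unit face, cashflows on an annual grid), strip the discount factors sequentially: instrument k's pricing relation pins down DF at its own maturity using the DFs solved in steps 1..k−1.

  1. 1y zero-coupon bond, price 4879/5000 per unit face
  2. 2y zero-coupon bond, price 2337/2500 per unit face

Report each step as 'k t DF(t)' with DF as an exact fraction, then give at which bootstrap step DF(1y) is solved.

step 1 [1y] zero: DF = P = 4879/5000 ≈ 0.975800
step 2 [2y] zero: DF = P = 2337/2500 ≈ 0.934800

1 1 4879/5000
2 2 2337/2500
DF(1y) is solved at step 1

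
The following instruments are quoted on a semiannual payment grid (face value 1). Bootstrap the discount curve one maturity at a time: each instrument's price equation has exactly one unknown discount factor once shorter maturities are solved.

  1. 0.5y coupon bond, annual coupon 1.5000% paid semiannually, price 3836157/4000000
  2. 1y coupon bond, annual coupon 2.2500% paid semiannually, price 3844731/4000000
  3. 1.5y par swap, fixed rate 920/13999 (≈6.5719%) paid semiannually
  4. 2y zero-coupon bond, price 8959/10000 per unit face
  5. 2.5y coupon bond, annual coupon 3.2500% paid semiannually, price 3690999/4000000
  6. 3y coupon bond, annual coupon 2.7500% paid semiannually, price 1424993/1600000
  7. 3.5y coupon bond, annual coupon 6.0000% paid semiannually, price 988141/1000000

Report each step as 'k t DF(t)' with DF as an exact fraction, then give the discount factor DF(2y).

1 1/2 9519/10000
2 1 9399/10000
3 3/2 227/250
4 2 8959/10000
5 5/2 8489/10000
6 3 8169/10000
7 7/2 502/625
DF(2y) = 8959/10000 ≈ 0.895900

step 1 [0.5y] bond c/2=3/400: DF=(3836157/4000000 − 3/400·(0))/(1+3/400) = 9519/10000 ≈ 0.951900
step 2 [1y] bond c/2=9/800: DF=(3844731/4000000 − 9/800·(0.951900))/(1+9/800) = 9399/10000 ≈ 0.939900
step 3 [1.5y] swap r/2=460/13999: DF=(1 − 460/13999·(0.951900+0.939900))/(1+460/13999) = 227/250 ≈ 0.908000
step 4 [2y] zero: DF = P = 8959/10000 ≈ 0.895900
step 5 [2.5y] bond c/2=13/800: DF=(3690999/4000000 − 13/800·(0.951900+0.939900+0.908000+0.895900))/(1+13/800) = 8489/10000 ≈ 0.848900
step 6 [3y] bond c/2=11/800: DF=(1424993/1600000 − 11/800·(0.951900+0.939900+0.908000+0.895900+0.848900))/(1+11/800) = 8169/10000 ≈ 0.816900
step 7 [3.5y] bond c/2=3/100: DF=(988141/1000000 − 3/100·(0.951900+0.939900+0.908000+0.895900+0.848900+0.816900))/(1+3/100) = 502/625 ≈ 0.803200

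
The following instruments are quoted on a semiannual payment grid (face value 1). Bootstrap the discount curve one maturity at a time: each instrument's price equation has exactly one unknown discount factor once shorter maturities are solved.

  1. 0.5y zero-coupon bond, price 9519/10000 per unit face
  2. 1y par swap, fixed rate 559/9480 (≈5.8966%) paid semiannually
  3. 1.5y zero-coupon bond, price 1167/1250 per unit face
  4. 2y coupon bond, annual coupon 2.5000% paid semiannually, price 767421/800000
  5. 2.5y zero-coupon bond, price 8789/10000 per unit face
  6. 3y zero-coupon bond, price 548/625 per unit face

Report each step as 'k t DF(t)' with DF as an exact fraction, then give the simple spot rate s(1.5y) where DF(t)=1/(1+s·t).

1 1/2 9519/10000
2 1 9441/10000
3 3/2 1167/1250
4 2 73/80
5 5/2 8789/10000
6 3 548/625
s(1.5y) = (1/(1167/1250) − 1)/(3/2) = 166/3501 ≈ 4.7415%

step 1 [0.5y] zero: DF = P = 9519/10000 ≈ 0.951900
step 2 [1y] swap r/2=559/18960: DF=(1 − 559/18960·(0.951900))/(1+559/18960) = 9441/10000 ≈ 0.944100
step 3 [1.5y] zero: DF = P = 1167/1250 ≈ 0.933600
step 4 [2y] bond c/2=1/80: DF=(767421/800000 − 1/80·(0.951900+0.944100+0.933600))/(1+1/80) = 73/80 ≈ 0.912500
step 5 [2.5y] zero: DF = P = 8789/10000 ≈ 0.878900
step 6 [3y] zero: DF = P = 548/625 ≈ 0.876800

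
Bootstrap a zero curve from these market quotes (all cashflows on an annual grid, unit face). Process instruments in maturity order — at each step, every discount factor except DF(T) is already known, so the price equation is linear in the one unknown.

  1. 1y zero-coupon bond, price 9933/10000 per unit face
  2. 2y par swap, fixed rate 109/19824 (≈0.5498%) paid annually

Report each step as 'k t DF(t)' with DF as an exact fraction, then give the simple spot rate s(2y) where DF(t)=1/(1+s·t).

1 1 9933/10000
2 2 9891/10000
s(2y) = (1/(9891/10000) − 1)/(2) = 109/19782 ≈ 0.5510%

step 1 [1y] zero: DF = P = 9933/10000 ≈ 0.993300
step 2 [2y] swap r/1=109/19824: DF=(1 − 109/19824·(0.993300))/(1+109/19824) = 9891/10000 ≈ 0.989100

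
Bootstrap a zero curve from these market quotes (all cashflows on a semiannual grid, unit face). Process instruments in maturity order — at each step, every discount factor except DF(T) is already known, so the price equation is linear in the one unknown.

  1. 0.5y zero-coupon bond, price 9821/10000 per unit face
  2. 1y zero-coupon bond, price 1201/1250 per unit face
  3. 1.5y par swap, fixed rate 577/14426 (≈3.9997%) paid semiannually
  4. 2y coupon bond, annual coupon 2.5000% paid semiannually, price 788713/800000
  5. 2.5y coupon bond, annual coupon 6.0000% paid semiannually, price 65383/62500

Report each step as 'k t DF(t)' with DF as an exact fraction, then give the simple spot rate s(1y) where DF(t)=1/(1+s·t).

1 1/2 9821/10000
2 1 1201/1250
3 3/2 9423/10000
4 2 9381/10000
5 5/2 9043/10000
s(1y) = (1/(1201/1250) − 1)/(1) = 49/1201 ≈ 4.0799%

step 1 [0.5y] zero: DF = P = 9821/10000 ≈ 0.982100
step 2 [1y] zero: DF = P = 1201/1250 ≈ 0.960800
step 3 [1.5y] swap r/2=577/28852: DF=(1 − 577/28852·(0.982100+0.960800))/(1+577/28852) = 9423/10000 ≈ 0.942300
step 4 [2y] bond c/2=1/80: DF=(788713/800000 − 1/80·(0.982100+0.960800+0.942300))/(1+1/80) = 9381/10000 ≈ 0.938100
step 5 [2.5y] bond c/2=3/100: DF=(65383/62500 − 3/100·(0.982100+0.960800+0.942300+0.938100))/(1+3/100) = 9043/10000 ≈ 0.904300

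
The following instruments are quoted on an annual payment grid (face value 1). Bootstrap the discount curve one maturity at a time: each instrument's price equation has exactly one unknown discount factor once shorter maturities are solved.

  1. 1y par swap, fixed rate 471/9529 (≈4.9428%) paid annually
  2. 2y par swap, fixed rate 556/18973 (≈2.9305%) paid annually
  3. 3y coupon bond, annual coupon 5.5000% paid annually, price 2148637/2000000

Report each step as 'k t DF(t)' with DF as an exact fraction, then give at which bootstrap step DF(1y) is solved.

step 1 [1y] swap r/1=471/9529: DF=(1 − 471/9529·(0))/(1+471/9529) = 9529/10000 ≈ 0.952900
step 2 [2y] swap r/1=556/18973: DF=(1 − 556/18973·(0.952900))/(1+556/18973) = 2361/2500 ≈ 0.944400
step 3 [3y] bond c/1=11/200: DF=(2148637/2000000 − 11/200·(0.952900+0.944400))/(1+11/200) = 4597/5000 ≈ 0.919400

1 1 9529/10000
2 2 2361/2500
3 3 4597/5000
DF(1y) is solved at step 1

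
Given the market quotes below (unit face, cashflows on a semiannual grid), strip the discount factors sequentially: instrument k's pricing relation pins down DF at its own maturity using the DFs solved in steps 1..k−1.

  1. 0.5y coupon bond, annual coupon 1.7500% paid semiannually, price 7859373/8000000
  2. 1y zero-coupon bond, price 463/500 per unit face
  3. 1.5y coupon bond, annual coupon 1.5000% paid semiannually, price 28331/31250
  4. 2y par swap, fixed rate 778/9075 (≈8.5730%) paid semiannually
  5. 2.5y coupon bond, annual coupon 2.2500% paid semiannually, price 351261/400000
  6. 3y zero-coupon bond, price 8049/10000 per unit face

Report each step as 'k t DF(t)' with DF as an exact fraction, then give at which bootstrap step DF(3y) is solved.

1 1/2 9739/10000
2 1 463/500
3 3/2 8857/10000
4 2 2111/2500
5 5/2 207/250
6 3 8049/10000
DF(3y) is solved at step 6

step 1 [0.5y] bond c/2=7/800: DF=(7859373/8000000 − 7/800·(0))/(1+7/800) = 9739/10000 ≈ 0.973900
step 2 [1y] zero: DF = P = 463/500 ≈ 0.926000
step 3 [1.5y] bond c/2=3/400: DF=(28331/31250 − 3/400·(0.973900+0.926000))/(1+3/400) = 8857/10000 ≈ 0.885700
step 4 [2y] swap r/2=389/9075: DF=(1 − 389/9075·(0.973900+0.926000+0.885700))/(1+389/9075) = 2111/2500 ≈ 0.844400
step 5 [2.5y] bond c/2=9/800: DF=(351261/400000 − 9/800·(0.973900+0.926000+0.885700+0.844400))/(1+9/800) = 207/250 ≈ 0.828000
step 6 [3y] zero: DF = P = 8049/10000 ≈ 0.804900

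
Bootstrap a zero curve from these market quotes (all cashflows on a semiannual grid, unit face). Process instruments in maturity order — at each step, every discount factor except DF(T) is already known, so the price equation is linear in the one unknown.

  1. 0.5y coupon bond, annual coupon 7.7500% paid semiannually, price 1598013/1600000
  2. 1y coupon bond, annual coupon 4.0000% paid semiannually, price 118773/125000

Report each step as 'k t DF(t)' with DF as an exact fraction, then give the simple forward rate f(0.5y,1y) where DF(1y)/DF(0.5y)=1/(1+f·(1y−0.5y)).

step 1 [0.5y] bond c/2=31/800: DF=(1598013/1600000 − 31/800·(0))/(1+31/800) = 1923/2000 ≈ 0.961500
step 2 [1y] bond c/2=1/50: DF=(118773/125000 − 1/50·(0.961500))/(1+1/50) = 9127/10000 ≈ 0.912700

1 1/2 1923/2000
2 1 9127/10000
f(0.5y,1y) = ((1923/2000)/(9127/10000) − 1)/(1/2) = 976/9127 ≈ 10.6935%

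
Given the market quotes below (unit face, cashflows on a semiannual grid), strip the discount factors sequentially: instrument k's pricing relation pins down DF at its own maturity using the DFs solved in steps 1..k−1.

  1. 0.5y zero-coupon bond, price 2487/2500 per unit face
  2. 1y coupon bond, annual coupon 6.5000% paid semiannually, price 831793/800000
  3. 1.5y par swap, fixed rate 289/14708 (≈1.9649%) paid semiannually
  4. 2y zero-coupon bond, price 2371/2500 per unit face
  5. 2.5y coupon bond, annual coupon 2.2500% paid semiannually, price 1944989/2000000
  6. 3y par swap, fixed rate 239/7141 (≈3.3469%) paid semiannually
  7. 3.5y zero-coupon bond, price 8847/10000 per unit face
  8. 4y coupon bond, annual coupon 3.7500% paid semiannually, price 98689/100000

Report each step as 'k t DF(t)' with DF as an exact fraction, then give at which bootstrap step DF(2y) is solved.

step 1 [0.5y] zero: DF = P = 2487/2500 ≈ 0.994800
step 2 [1y] bond c/2=13/400: DF=(831793/800000 − 13/400·(0.994800))/(1+13/400) = 9757/10000 ≈ 0.975700
step 3 [1.5y] swap r/2=289/29416: DF=(1 − 289/29416·(0.994800+0.975700))/(1+289/29416) = 9711/10000 ≈ 0.971100
step 4 [2y] zero: DF = P = 2371/2500 ≈ 0.948400
step 5 [2.5y] bond c/2=9/800: DF=(1944989/2000000 − 9/800·(0.994800+0.975700+0.971100+0.948400))/(1+9/800) = 574/625 ≈ 0.918400
step 6 [3y] swap r/2=239/14282: DF=(1 − 239/14282·(0.994800+0.975700+0.971100+0.948400+0.918400))/(1+239/14282) = 2261/2500 ≈ 0.904400
step 7 [3.5y] zero: DF = P = 8847/10000 ≈ 0.884700
step 8 [4y] bond c/2=3/160: DF=(98689/100000 − 3/160·(0.994800+0.975700+0.971100+0.948400+0.918400+0.904400+0.884700))/(1+3/160) = 8473/10000 ≈ 0.847300

1 1/2 2487/2500
2 1 9757/10000
3 3/2 9711/10000
4 2 2371/2500
5 5/2 574/625
6 3 2261/2500
7 7/2 8847/10000
8 4 8473/10000
DF(2y) is solved at step 4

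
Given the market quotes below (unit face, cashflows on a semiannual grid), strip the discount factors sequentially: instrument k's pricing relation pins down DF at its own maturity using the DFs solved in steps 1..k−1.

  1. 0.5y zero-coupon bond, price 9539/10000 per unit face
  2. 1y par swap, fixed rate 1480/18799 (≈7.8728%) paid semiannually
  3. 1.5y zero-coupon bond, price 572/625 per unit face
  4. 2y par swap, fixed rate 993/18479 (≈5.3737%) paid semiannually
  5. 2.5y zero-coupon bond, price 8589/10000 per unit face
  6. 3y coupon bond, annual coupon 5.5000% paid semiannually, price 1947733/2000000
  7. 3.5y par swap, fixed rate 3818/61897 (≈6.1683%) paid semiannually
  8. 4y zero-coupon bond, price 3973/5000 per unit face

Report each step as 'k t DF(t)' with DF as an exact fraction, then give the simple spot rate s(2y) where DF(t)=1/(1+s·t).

1 1/2 9539/10000
2 1 463/500
3 3/2 572/625
4 2 9007/10000
5 5/2 8589/10000
6 3 8259/10000
7 7/2 8091/10000
8 4 3973/5000
s(2y) = (1/(9007/10000) − 1)/(2) = 993/18014 ≈ 5.5124%

step 1 [0.5y] zero: DF = P = 9539/10000 ≈ 0.953900
step 2 [1y] swap r/2=740/18799: DF=(1 − 740/18799·(0.953900))/(1+740/18799) = 463/500 ≈ 0.926000
step 3 [1.5y] zero: DF = P = 572/625 ≈ 0.915200
step 4 [2y] swap r/2=993/36958: DF=(1 − 993/36958·(0.953900+0.926000+0.915200))/(1+993/36958) = 9007/10000 ≈ 0.900700
step 5 [2.5y] zero: DF = P = 8589/10000 ≈ 0.858900
step 6 [3y] bond c/2=11/400: DF=(1947733/2000000 − 11/400·(0.953900+0.926000+0.915200+0.900700+0.858900))/(1+11/400) = 8259/10000 ≈ 0.825900
step 7 [3.5y] swap r/2=1909/61897: DF=(1 − 1909/61897·(0.953900+0.926000+0.915200+0.900700+0.858900+0.825900))/(1+1909/61897) = 8091/10000 ≈ 0.809100
step 8 [4y] zero: DF = P = 3973/5000 ≈ 0.794600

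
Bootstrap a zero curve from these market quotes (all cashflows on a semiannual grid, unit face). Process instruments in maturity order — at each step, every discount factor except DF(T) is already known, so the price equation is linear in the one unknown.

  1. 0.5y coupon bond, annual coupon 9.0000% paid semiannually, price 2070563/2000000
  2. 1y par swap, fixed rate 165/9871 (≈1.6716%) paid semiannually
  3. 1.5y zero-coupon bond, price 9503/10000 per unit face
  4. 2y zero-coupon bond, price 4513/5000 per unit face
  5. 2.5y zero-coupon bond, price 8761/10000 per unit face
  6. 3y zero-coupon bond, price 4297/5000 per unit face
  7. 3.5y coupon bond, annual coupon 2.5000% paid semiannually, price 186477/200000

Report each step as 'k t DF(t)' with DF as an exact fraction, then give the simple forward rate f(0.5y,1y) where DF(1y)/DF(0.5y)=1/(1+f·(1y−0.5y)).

1 1/2 9907/10000
2 1 1967/2000
3 3/2 9503/10000
4 2 4513/5000
5 5/2 8761/10000
6 3 4297/5000
7 7/2 4261/5000
f(0.5y,1y) = ((9907/10000)/(1967/2000) − 1)/(1/2) = 144/9835 ≈ 1.4642%

step 1 [0.5y] bond c/2=9/200: DF=(2070563/2000000 − 9/200·(0))/(1+9/200) = 9907/10000 ≈ 0.990700
step 2 [1y] swap r/2=165/19742: DF=(1 − 165/19742·(0.990700))/(1+165/19742) = 1967/2000 ≈ 0.983500
step 3 [1.5y] zero: DF = P = 9503/10000 ≈ 0.950300
step 4 [2y] zero: DF = P = 4513/5000 ≈ 0.902600
step 5 [2.5y] zero: DF = P = 8761/10000 ≈ 0.876100
step 6 [3y] zero: DF = P = 4297/5000 ≈ 0.859400
step 7 [3.5y] bond c/2=1/80: DF=(186477/200000 − 1/80·(0.990700+0.983500+0.950300+0.902600+0.876100+0.859400))/(1+1/80) = 4261/5000 ≈ 0.852200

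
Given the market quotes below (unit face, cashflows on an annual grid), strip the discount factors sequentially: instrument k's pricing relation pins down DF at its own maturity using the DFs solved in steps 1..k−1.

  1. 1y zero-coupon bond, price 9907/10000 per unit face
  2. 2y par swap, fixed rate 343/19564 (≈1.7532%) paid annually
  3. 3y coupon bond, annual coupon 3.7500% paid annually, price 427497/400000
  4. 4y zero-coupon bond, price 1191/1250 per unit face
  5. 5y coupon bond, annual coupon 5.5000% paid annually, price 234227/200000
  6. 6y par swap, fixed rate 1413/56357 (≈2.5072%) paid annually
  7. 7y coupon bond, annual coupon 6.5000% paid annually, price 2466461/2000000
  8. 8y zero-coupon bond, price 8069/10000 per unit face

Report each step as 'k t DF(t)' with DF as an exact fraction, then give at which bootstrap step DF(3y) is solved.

1 1 9907/10000
2 2 9657/10000
3 3 4797/5000
4 4 1191/1250
5 5 2271/2500
6 6 8587/10000
7 7 407/500
8 8 8069/10000
DF(3y) is solved at step 3

step 1 [1y] zero: DF = P = 9907/10000 ≈ 0.990700
step 2 [2y] swap r/1=343/19564: DF=(1 − 343/19564·(0.990700))/(1+343/19564) = 9657/10000 ≈ 0.965700
step 3 [3y] bond c/1=3/80: DF=(427497/400000 − 3/80·(0.990700+0.965700))/(1+3/80) = 4797/5000 ≈ 0.959400
step 4 [4y] zero: DF = P = 1191/1250 ≈ 0.952800
step 5 [5y] bond c/1=11/200: DF=(234227/200000 − 11/200·(0.990700+0.965700+0.959400+0.952800))/(1+11/200) = 2271/2500 ≈ 0.908400
step 6 [6y] swap r/1=1413/56357: DF=(1 − 1413/56357·(0.990700+0.965700+0.959400+0.952800+0.908400))/(1+1413/56357) = 8587/10000 ≈ 0.858700
step 7 [7y] bond c/1=13/200: DF=(2466461/2000000 − 13/200·(0.990700+0.965700+0.959400+0.952800+0.908400+0.858700))/(1+13/200) = 407/500 ≈ 0.814000
step 8 [8y] zero: DF = P = 8069/10000 ≈ 0.806900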